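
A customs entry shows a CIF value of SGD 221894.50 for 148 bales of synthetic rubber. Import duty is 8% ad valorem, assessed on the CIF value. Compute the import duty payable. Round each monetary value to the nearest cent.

Import duty = 221894.50 × 8% = 17751.56

Import duty: SGD 17751.56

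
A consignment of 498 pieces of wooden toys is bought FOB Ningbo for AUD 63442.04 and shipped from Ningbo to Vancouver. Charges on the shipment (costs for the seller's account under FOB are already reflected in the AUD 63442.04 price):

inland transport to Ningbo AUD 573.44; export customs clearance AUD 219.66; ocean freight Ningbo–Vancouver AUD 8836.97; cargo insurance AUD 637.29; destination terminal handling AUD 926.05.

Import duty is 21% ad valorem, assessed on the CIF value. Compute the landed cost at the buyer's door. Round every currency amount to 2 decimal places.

FOB: the seller bears costs until goods are on board at the origin port; the buyer bears freight, insurance and all costs thereafter.
Already in the invoice (seller's account under FOB): inland to port, export clearance — exclude.
CIF value = FOB price + freight + insurance = 63442.04 + 8836.97 + 637.29 = 72916.30
Import duty = 72916.30 × 21% = 15312.42
Buyer bears: freight 8836.97 + insurance 637.29 + destination terminal 926.05 + duty 15312.42 = 25712.73
Landed cost = invoice 63442.04 + 25712.73 = 89154.77

Total landed cost: AUD 89154.77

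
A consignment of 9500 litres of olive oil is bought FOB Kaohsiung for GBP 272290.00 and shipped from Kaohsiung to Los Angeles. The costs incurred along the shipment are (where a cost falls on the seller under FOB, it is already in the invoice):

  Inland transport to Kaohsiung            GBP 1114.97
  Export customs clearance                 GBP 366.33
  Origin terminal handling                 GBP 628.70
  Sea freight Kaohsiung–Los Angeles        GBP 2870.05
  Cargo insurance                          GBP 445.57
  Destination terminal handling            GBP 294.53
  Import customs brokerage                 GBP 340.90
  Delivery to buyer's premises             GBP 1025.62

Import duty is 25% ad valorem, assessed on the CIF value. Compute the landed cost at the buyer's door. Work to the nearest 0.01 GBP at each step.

FOB: the seller bears costs until goods are on board at the origin port; the buyer bears freight, insurance and all costs thereafter.
Already in the invoice (seller's account under FOB): inland to port, export clearance, origin terminal — exclude.
CIF value = FOB price + freight + insurance = 272290.00 + 2870.05 + 445.57 = 275605.62
Import duty = 275605.62 × 25% = 68901.41
Buyer bears: freight 2870.05 + insurance 445.57 + destination terminal 294.53 + brokerage 340.90 + delivery 1025.62 + duty 68901.41 = 73878.08
Landed cost = invoice 272290.00 + 73878.08 = 346168.08

Total landed cost: GBP 346168.08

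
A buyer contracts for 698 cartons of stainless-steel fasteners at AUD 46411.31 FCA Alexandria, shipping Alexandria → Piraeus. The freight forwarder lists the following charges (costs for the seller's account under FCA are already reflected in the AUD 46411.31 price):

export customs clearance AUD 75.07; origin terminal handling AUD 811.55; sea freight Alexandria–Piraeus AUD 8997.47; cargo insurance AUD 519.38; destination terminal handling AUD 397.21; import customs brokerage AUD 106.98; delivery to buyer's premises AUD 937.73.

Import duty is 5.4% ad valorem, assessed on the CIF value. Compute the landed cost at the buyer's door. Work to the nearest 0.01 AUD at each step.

Total landed cost: AUD 61245.57

FCA: the seller delivers export-cleared goods to the carrier; the buyer bears costs from that point.
Already in the invoice (seller's account under FCA): export clearance — exclude.
CIF value = FCA price + origin terminal + freight + insurance = 46411.31 + 811.55 + 8997.47 + 519.38 = 56739.71
Import duty = 56739.71 × 5.4% = 3063.94
Buyer bears: origin terminal 811.55 + freight 8997.47 + insurance 519.38 + destination terminal 397.21 + brokerage 106.98 + delivery 937.73 + duty 3063.94 = 14834.26
Landed cost = invoice 46411.31 + 14834.26 = 61245.57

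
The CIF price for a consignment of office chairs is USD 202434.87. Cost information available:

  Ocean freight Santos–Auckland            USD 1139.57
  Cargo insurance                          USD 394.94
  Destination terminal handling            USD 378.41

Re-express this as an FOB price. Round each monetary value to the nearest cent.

FOB price: USD 200900.36

Not relevant to the conversion: destination terminal — on the buyer under both terms; not part of either seller's price.
From CIF to FOB, the seller no longer bears: freight, insurance.
FOB price = 202434.87 − 1139.57 − 394.94 = 200900.36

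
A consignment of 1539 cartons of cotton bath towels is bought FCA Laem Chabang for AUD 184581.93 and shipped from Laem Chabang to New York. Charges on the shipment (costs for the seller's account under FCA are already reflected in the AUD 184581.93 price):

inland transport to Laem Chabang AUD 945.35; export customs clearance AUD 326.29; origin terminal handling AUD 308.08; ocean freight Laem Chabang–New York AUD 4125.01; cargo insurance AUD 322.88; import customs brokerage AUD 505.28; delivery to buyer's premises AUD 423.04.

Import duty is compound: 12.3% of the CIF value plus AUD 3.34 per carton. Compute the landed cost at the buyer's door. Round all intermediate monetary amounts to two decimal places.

FCA: the seller delivers export-cleared goods to the carrier; the buyer bears costs from that point.
Already in the invoice (seller's account under FCA): inland to port, export clearance — exclude.
CIF value = FCA price + origin terminal + freight + insurance = 184581.93 + 308.08 + 4125.01 + 322.88 = 189337.90
Ad valorem component: 189337.90 × 12.3% = 23288.56
Specific component: 1539 × 3.34 = 5140.26
Import duty = 23288.56 + 5140.26 = 28428.82
Buyer bears: origin terminal 308.08 + freight 4125.01 + insurance 322.88 + brokerage 505.28 + delivery 423.04 + duty 28428.82 = 34113.11
Landed cost = invoice 184581.93 + 34113.11 = 218695.04

Total landed cost: AUD 218695.04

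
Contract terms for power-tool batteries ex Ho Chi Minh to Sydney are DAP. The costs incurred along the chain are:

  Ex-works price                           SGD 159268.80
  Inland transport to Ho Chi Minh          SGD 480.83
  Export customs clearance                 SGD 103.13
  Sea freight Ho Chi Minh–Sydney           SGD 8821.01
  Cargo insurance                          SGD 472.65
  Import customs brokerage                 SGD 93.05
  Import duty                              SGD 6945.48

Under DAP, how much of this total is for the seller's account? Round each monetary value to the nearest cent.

DAP: the seller bears all costs to the named destination except import duty and clearance.
Seller's account: goods 159268.80 + inland to port 480.83 + export clearance 103.13 + freight 8821.01 + insurance 472.65 = 169146.42
Buyer's account: brokerage 93.05 + duty 6945.48 = 7038.53

Seller's account: SGD 169146.42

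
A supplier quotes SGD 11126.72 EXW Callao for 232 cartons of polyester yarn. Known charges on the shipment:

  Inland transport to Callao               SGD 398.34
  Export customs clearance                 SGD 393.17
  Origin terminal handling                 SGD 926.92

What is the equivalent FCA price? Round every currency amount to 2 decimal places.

Not relevant to the conversion: origin terminal — on the buyer under both terms; not part of either seller's price.
From EXW to FCA, the seller additionally bears: inland to port, export clearance.
FCA price = 11126.72 + 398.34 + 393.17 = 11918.23

FCA price: SGD 11918.23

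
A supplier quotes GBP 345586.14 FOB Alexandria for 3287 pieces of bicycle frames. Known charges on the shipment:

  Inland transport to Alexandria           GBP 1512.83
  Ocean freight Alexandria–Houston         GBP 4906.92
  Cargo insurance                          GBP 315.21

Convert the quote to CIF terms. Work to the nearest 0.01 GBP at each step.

CIF price: GBP 350808.27

Not relevant to the conversion: inland to port — on the seller under both FOB and CIF; already in the FOB price and stays in the CIF price.
From FOB to CIF, the seller additionally bears: freight, insurance.
CIF price = 345586.14 + 4906.92 + 315.21 = 350808.27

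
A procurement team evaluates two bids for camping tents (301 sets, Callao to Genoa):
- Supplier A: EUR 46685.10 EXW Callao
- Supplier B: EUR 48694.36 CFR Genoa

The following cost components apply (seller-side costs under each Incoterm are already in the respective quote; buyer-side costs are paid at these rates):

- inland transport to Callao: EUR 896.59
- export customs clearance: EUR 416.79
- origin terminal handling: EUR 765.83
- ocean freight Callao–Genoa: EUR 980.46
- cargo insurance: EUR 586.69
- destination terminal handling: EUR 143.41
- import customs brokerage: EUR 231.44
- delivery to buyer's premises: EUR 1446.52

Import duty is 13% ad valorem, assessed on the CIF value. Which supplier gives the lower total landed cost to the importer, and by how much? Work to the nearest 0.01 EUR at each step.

Supplier B is cheaper by EUR 1186.96

Supplier A (EXW):
CIF value = EXW price + inland to port + export clearance + origin terminal + freight + insurance = 46685.10 + 896.59 + 416.79 + 765.83 + 980.46 + 586.69 = 50331.46
Import duty = 50331.46 × 13% = 6543.09
Buyer bears (A): 896.59 + 416.79 + 765.83 + 980.46 + 586.69 + 143.41 + 231.44 + 1446.52 = 5467.73
Landed cost (A) = invoice 46685.10 + 5467.73 + duty 6543.09 = 58695.92
Supplier B (CFR):
CIF value = CFR price + insurance = 48694.36 + 586.69 = 49281.05
Import duty = 49281.05 × 13% = 6406.54
Buyer bears (B): 586.69 + 143.41 + 231.44 + 1446.52 = 2408.06
Landed cost (B) = invoice 48694.36 + 2408.06 + duty 6406.54 = 57508.96
Difference = |58695.92 − 57508.96| = 1186.96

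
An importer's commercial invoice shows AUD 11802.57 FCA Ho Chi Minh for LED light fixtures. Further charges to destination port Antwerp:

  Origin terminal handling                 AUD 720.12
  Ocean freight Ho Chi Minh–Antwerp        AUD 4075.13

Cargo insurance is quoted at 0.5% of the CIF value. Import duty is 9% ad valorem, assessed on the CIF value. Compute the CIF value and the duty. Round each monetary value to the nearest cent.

CIF value: AUD 16681.23; import duty: AUD 1501.31

Let C be the CIF value. C = FCA price + pre-shipment costs + freight + 0.5% × C
C − 0.5% × C = 11802.57 + 720.12 + 4075.13
0.995 × C = 16597.82
C = 16597.82 / 0.995 = 16681.23
Insurance premium = 0.5% × 16681.23 = 83.41
Import duty = 16681.23 × 9% = 1501.31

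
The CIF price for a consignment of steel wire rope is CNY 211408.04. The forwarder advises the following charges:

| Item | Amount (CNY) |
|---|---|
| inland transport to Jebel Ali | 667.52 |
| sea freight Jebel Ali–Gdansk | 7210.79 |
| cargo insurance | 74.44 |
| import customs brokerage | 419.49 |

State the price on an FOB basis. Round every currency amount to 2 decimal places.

FOB price: CNY 204122.81

Not relevant to the conversion: inland to port — on the seller under both CIF and FOB; already in the CIF price and stays in the FOB price. brokerage — on the buyer under both terms; not part of either seller's price.
From CIF to FOB, the seller no longer bears: freight, insurance.
FOB price = 211408.04 − 7210.79 − 74.44 = 204122.81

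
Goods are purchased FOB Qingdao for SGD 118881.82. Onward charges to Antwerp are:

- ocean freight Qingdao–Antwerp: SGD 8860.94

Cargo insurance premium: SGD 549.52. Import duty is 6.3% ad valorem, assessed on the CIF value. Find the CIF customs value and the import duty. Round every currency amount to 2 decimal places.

CIF = FOB price + freight + insurance
CIF = 118881.82 + 8860.94 + 549.52 = 128292.28
Import duty = 128292.28 × 6.3% = 8082.41

CIF value: SGD 128292.28; import duty: SGD 8082.41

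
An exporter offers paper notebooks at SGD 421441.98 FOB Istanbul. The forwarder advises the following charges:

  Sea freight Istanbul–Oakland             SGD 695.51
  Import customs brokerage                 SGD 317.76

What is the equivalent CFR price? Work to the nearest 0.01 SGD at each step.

Not relevant to the conversion: brokerage — on the buyer under both terms; not part of either seller's price.
From FOB to CFR, the seller additionally bears: freight.
CFR price = 421441.98 + 695.51 = 422137.49

CFR price: SGD 422137.49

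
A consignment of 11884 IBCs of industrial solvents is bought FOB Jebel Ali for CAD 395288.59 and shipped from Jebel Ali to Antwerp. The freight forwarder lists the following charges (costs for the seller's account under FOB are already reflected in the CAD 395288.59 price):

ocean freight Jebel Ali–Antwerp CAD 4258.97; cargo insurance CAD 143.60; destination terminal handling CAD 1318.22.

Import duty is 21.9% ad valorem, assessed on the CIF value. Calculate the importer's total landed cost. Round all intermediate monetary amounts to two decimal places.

FOB: the seller bears costs until goods are on board at the origin port; the buyer bears freight, insurance and all costs thereafter.
CIF value = FOB price + freight + insurance = 395288.59 + 4258.97 + 143.60 = 399691.16
Import duty = 399691.16 × 21.9% = 87532.36
Buyer bears: freight 4258.97 + insurance 143.60 + destination terminal 1318.22 + duty 87532.36 = 93253.15
Landed cost = invoice 395288.59 + 93253.15 = 488541.74

Total landed cost: CAD 488541.74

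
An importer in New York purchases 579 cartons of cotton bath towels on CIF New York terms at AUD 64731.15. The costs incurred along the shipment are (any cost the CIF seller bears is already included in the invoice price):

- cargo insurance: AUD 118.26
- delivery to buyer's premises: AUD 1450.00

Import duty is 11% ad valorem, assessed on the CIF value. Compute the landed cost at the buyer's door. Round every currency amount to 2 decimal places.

CIF: the seller pays costs through ocean freight and marine insurance to the destination port.
Already in the invoice (seller's account under CIF): insurance — exclude.
The CIF price already equals the CIF value: 64731.15
Import duty = 64731.15 × 11% = 7120.43
Buyer bears: delivery 1450.00 + duty 7120.43 = 8570.43
Landed cost = invoice 64731.15 + 8570.43 = 73301.58

Total landed cost: AUD 73301.58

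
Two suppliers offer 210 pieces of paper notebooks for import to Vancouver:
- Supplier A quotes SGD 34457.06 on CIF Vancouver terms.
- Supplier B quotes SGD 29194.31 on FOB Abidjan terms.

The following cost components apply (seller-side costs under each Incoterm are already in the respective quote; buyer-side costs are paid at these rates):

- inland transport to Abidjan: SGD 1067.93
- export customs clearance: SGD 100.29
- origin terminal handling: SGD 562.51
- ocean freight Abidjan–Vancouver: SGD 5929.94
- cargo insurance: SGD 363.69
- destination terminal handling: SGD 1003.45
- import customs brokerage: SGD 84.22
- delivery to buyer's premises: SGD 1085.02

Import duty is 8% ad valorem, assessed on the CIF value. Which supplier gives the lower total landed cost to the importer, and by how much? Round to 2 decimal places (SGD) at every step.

Supplier A is cheaper by SGD 1113.36

Supplier A (CIF):
The CIF price already equals the CIF value: 34457.06
Import duty = 34457.06 × 8% = 2756.56
Buyer bears (A): 1003.45 + 84.22 + 1085.02 = 2172.69
Landed cost (A) = invoice 34457.06 + 2172.69 + duty 2756.56 = 39386.31
Supplier B (FOB):
CIF value = FOB price + freight + insurance = 29194.31 + 5929.94 + 363.69 = 35487.94
Import duty = 35487.94 × 8% = 2839.04
Buyer bears (B): 5929.94 + 363.69 + 1003.45 + 84.22 + 1085.02 = 8466.32
Landed cost (B) = invoice 29194.31 + 8466.32 + duty 2839.04 = 40499.67
Difference = |39386.31 − 40499.67| = 1113.36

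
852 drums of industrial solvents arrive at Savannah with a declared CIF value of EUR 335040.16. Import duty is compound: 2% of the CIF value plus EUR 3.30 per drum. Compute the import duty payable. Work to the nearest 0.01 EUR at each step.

Import duty: EUR 9512.40

Ad valorem component: 335040.16 × 2% = 6700.80
Specific component: 852 × 3.30 = 2811.60
Import duty = 6700.80 + 2811.60 = 9512.40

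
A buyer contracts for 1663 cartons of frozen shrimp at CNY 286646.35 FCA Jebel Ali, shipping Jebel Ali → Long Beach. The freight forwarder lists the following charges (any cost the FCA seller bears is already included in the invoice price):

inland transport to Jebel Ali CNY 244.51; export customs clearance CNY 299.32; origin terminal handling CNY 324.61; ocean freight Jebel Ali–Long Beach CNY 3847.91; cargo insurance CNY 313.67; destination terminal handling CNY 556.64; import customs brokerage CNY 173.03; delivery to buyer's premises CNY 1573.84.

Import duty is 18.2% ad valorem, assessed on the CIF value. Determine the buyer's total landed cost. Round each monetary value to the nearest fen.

Total landed cost: CNY 346422.17

FCA: the seller delivers export-cleared goods to the carrier; the buyer bears costs from that point.
Already in the invoice (seller's account under FCA): inland to port, export clearance — exclude.
CIF value = FCA price + origin terminal + freight + insurance = 286646.35 + 324.61 + 3847.91 + 313.67 = 291132.54
Import duty = 291132.54 × 18.2% = 52986.12
Buyer bears: origin terminal 324.61 + freight 3847.91 + insurance 313.67 + destination terminal 556.64 + brokerage 173.03 + delivery 1573.84 + duty 52986.12 = 59775.82
Landed cost = invoice 286646.35 + 59775.82 = 346422.17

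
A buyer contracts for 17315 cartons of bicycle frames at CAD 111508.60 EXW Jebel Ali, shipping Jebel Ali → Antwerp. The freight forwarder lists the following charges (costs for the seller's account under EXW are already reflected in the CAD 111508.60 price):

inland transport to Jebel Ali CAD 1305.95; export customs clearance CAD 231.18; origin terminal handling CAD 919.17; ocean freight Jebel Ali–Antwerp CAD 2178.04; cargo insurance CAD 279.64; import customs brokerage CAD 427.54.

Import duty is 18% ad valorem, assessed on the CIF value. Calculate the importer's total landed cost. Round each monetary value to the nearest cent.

Total landed cost: CAD 137806.18

EXW: the seller makes goods available at their premises; the buyer bears all onward costs.
CIF value = EXW price + inland to port + export clearance + origin terminal + freight + insurance = 111508.60 + 1305.95 + 231.18 + 919.17 + 2178.04 + 279.64 = 116422.58
Import duty = 116422.58 × 18% = 20956.06
Buyer bears: inland to port 1305.95 + export clearance 231.18 + origin terminal 919.17 + freight 2178.04 + insurance 279.64 + brokerage 427.54 + duty 20956.06 = 26297.58
Landed cost = invoice 111508.60 + 26297.58 = 137806.18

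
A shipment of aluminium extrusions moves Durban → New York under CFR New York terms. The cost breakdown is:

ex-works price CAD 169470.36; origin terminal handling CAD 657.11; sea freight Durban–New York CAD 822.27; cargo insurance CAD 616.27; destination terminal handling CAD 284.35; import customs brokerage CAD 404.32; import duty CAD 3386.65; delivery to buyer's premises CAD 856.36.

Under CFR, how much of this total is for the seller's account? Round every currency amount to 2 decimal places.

CFR: the seller pays costs through ocean freight to the destination port, but not insurance.
Seller's account: goods 169470.36 + origin terminal 657.11 + freight 822.27 = 170949.74
Buyer's account: insurance 616.27 + destination terminal 284.35 + brokerage 404.32 + duty 3386.65 + delivery 856.36 = 5547.95

Seller's account: CAD 170949.74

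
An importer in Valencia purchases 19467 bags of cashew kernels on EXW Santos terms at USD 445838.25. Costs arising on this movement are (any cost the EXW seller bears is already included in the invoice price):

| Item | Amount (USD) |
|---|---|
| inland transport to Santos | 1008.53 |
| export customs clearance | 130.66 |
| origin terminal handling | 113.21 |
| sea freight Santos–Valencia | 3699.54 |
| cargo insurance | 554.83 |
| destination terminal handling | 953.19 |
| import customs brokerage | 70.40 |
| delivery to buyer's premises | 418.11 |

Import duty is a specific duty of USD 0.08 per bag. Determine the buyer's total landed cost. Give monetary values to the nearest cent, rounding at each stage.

Total landed cost: USD 454344.08

EXW: the seller makes goods available at their premises; the buyer bears all onward costs.
CIF value = EXW price + inland to port + export clearance + origin terminal + freight + insurance = 445838.25 + 1008.53 + 130.66 + 113.21 + 3699.54 + 554.83 = 451345.02
Import duty = 19467 × 0.08 = 1557.36
Buyer bears: inland to port 1008.53 + export clearance 130.66 + origin terminal 113.21 + freight 3699.54 + insurance 554.83 + destination terminal 953.19 + brokerage 70.40 + delivery 418.11 + duty 1557.36 = 8505.83
Landed cost = invoice 445838.25 + 8505.83 = 454344.08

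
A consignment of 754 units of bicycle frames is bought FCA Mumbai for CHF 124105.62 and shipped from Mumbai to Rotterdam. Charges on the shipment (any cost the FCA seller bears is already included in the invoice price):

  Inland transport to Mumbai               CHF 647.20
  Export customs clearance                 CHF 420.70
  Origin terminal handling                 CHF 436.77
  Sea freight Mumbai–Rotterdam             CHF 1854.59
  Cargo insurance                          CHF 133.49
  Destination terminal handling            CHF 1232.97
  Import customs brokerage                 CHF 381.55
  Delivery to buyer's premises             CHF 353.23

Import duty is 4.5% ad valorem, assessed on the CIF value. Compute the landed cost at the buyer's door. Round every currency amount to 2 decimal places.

Total landed cost: CHF 134192.09

FCA: the seller delivers export-cleared goods to the carrier; the buyer bears costs from that point.
Already in the invoice (seller's account under FCA): inland to port, export clearance — exclude.
CIF value = FCA price + origin terminal + freight + insurance = 124105.62 + 436.77 + 1854.59 + 133.49 = 126530.47
Import duty = 126530.47 × 4.5% = 5693.87
Buyer bears: origin terminal 436.77 + freight 1854.59 + insurance 133.49 + destination terminal 1232.97 + brokerage 381.55 + delivery 353.23 + duty 5693.87 = 10086.47
Landed cost = invoice 124105.62 + 10086.47 = 134192.09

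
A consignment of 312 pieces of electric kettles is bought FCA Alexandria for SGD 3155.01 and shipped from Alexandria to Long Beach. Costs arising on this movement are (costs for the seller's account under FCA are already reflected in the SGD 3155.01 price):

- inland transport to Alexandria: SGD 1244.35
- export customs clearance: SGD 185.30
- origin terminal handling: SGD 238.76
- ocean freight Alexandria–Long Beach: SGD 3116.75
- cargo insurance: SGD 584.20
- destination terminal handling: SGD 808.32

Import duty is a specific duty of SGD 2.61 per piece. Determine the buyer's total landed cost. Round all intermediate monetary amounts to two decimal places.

Total landed cost: SGD 8717.36

FCA: the seller delivers export-cleared goods to the carrier; the buyer bears costs from that point.
Already in the invoice (seller's account under FCA): inland to port, export clearance — exclude.
CIF value = FCA price + origin terminal + freight + insurance = 3155.01 + 238.76 + 3116.75 + 584.20 = 7094.72
Import duty = 312 × 2.61 = 814.32
Buyer bears: origin terminal 238.76 + freight 3116.75 + insurance 584.20 + destination terminal 808.32 + duty 814.32 = 5562.35
Landed cost = invoice 3155.01 + 5562.35 = 8717.36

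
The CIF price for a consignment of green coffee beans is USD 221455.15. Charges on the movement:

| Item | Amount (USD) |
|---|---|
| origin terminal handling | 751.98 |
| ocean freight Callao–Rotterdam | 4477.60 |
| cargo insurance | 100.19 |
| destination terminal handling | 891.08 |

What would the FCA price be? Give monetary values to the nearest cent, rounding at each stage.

FCA price: USD 216125.38

Not relevant to the conversion: destination terminal — on the buyer under both terms; not part of either seller's price.
From CIF to FCA, the seller no longer bears: origin terminal, freight, insurance.
FCA price = 221455.15 − 751.98 − 4477.60 − 100.19 = 216125.38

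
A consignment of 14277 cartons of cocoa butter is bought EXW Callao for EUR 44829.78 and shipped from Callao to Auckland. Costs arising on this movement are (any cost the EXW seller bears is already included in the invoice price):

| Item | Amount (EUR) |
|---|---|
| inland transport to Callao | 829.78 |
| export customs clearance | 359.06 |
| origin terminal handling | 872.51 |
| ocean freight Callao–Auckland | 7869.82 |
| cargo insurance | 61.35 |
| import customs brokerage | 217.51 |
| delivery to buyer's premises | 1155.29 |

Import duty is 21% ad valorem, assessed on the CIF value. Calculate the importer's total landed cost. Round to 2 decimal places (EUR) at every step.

Total landed cost: EUR 67707.78

EXW: the seller makes goods available at their premises; the buyer bears all onward costs.
CIF value = EXW price + inland to port + export clearance + origin terminal + freight + insurance = 44829.78 + 829.78 + 359.06 + 872.51 + 7869.82 + 61.35 = 54822.30
Import duty = 54822.30 × 21% = 11512.68
Buyer bears: inland to port 829.78 + export clearance 359.06 + origin terminal 872.51 + freight 7869.82 + insurance 61.35 + brokerage 217.51 + delivery 1155.29 + duty 11512.68 = 22878.00
Landed cost = invoice 44829.78 + 22878.00 = 67707.78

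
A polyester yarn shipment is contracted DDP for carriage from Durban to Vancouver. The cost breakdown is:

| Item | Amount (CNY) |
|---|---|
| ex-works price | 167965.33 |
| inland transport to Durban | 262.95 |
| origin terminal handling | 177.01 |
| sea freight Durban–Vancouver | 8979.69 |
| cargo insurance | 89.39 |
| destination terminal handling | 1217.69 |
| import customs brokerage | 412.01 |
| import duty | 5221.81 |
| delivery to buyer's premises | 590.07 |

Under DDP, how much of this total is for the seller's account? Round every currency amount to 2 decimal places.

Seller's account: CNY 184915.95

DDP: the seller bears all costs including import duty.
Seller's account: goods 167965.33 + inland to port 262.95 + origin terminal 177.01 + freight 8979.69 + insurance 89.39 + destination terminal 1217.69 + brokerage 412.01 + duty 5221.81 + delivery 590.07 = 184915.95
Buyer's account: 0.00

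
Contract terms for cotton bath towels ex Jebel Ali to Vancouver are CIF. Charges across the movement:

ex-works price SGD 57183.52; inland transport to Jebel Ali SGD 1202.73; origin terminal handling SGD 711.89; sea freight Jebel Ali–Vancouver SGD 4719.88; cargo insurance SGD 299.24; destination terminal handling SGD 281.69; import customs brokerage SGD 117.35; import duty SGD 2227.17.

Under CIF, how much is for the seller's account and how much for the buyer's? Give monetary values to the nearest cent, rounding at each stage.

CIF: the seller pays costs through ocean freight and marine insurance to the destination port.
Seller's account: goods 57183.52 + inland to port 1202.73 + origin terminal 711.89 + freight 4719.88 + insurance 299.24 = 64117.26
Buyer's account: destination terminal 281.69 + brokerage 117.35 + duty 2227.17 = 2626.21

Seller: SGD 64117.26; buyer: SGD 2626.21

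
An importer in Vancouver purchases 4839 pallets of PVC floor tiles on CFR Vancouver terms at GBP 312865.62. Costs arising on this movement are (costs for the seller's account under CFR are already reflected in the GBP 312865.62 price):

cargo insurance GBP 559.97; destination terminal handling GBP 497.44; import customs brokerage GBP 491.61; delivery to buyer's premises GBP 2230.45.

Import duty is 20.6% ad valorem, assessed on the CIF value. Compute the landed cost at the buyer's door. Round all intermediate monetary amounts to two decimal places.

Total landed cost: GBP 381210.76

CFR: the seller pays costs through ocean freight to the destination port, but not insurance.
CIF value = CFR price + insurance = 312865.62 + 559.97 = 313425.59
Import duty = 313425.59 × 20.6% = 64565.67
Buyer bears: insurance 559.97 + destination terminal 497.44 + brokerage 491.61 + delivery 2230.45 + duty 64565.67 = 68345.14
Landed cost = invoice 312865.62 + 68345.14 = 381210.76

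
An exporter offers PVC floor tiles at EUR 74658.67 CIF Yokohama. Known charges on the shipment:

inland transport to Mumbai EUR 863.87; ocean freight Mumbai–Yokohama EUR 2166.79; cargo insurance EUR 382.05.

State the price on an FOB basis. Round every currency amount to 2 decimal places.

FOB price: EUR 72109.83

Not relevant to the conversion: inland to port — on the seller under both CIF and FOB; already in the CIF price and stays in the FOB price.
From CIF to FOB, the seller no longer bears: freight, insurance.
FOB price = 74658.67 − 2166.79 − 382.05 = 72109.83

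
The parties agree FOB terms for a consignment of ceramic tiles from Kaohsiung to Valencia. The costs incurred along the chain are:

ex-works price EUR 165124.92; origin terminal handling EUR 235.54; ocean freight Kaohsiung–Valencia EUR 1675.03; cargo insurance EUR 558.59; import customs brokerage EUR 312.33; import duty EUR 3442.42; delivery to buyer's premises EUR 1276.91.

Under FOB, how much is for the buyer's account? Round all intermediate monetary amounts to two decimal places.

Buyer's account: EUR 7265.28

FOB: the seller bears costs until goods are on board at the origin port; the buyer bears freight, insurance and all costs thereafter.
Seller's account: goods 165124.92 + origin terminal 235.54 = 165360.46
Buyer's account: freight 1675.03 + insurance 558.59 + brokerage 312.33 + duty 3442.42 + delivery 1276.91 = 7265.28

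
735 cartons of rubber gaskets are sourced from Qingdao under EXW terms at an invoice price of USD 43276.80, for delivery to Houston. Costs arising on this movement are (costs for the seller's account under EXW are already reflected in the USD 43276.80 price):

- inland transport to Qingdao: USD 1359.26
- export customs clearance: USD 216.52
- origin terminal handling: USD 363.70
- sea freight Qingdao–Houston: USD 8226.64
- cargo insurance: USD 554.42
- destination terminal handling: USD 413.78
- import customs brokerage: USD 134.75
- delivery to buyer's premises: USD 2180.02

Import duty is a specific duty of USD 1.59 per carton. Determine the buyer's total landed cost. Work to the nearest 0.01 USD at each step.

EXW: the seller makes goods available at their premises; the buyer bears all onward costs.
CIF value = EXW price + inland to port + export clearance + origin terminal + freight + insurance = 43276.80 + 1359.26 + 216.52 + 363.70 + 8226.64 + 554.42 = 53997.34
Import duty = 735 × 1.59 = 1168.65
Buyer bears: inland to port 1359.26 + export clearance 216.52 + origin terminal 363.70 + freight 8226.64 + insurance 554.42 + destination terminal 413.78 + brokerage 134.75 + delivery 2180.02 + duty 1168.65 = 14617.74
Landed cost = invoice 43276.80 + 14617.74 = 57894.54

Total landed cost: USD 57894.54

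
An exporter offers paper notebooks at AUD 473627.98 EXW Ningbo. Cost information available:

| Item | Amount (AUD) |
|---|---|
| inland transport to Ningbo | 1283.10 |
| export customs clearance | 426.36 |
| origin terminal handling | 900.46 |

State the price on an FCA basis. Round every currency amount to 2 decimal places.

Not relevant to the conversion: origin terminal — on the buyer under both terms; not part of either seller's price.
From EXW to FCA, the seller additionally bears: inland to port, export clearance.
FCA price = 473627.98 + 1283.10 + 426.36 = 475337.44

FCA price: AUD 475337.44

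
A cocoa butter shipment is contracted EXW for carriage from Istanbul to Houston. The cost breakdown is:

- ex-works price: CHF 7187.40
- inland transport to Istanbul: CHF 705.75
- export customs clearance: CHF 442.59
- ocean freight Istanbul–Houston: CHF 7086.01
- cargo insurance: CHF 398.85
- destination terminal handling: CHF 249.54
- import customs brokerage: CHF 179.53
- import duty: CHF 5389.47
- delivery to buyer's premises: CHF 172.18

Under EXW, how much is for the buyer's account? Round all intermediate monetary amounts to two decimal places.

Buyer's account: CHF 14623.92

EXW: the seller makes goods available at their premises; the buyer bears all onward costs.
Seller's account: goods 7187.40 = 7187.40
Buyer's account: inland to port 705.75 + export clearance 442.59 + freight 7086.01 + insurance 398.85 + destination terminal 249.54 + brokerage 179.53 + duty 5389.47 + delivery 172.18 = 14623.92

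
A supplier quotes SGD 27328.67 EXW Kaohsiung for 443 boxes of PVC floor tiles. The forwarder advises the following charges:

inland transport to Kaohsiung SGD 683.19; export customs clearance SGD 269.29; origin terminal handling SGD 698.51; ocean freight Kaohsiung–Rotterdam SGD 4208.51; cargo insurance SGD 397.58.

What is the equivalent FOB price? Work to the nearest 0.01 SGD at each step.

Not relevant to the conversion: freight, insurance — on the buyer under both terms; not part of either seller's price.
From EXW to FOB, the seller additionally bears: inland to port, export clearance, origin terminal.
FOB price = 27328.67 + 683.19 + 269.29 + 698.51 = 28979.66

FOB price: SGD 28979.66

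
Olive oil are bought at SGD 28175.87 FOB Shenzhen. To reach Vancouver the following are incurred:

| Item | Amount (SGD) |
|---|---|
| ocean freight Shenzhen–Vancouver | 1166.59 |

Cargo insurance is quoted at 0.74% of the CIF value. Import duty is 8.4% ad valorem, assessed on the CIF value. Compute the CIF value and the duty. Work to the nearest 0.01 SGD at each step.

CIF value: SGD 29561.21; import duty: SGD 2483.14

Let C be the CIF value. C = FOB price + freight + 0.74% × C
C − 0.74% × C = 28175.87 + 1166.59
0.9926 × C = 29342.46
C = 29342.46 / 0.9926 = 29561.21
Insurance premium = 0.74% × 29561.21 = 218.75
Import duty = 29561.21 × 8.4% = 2483.14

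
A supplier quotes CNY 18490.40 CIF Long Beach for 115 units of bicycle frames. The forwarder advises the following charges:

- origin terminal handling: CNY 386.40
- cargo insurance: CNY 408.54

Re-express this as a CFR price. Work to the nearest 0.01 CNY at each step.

CFR price: CNY 18081.86

Not relevant to the conversion: origin terminal — on the seller under both CIF and CFR; already in the CIF price and stays in the CFR price.
From CIF to CFR, the seller no longer bears: insurance.
CFR price = 18490.40 − 408.54 = 18081.86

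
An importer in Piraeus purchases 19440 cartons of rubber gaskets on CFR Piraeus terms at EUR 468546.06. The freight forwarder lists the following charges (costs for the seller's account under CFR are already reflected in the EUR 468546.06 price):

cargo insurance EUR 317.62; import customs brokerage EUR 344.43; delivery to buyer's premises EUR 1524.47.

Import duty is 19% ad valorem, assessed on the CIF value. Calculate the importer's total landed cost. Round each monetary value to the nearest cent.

Total landed cost: EUR 559816.68

CFR: the seller pays costs through ocean freight to the destination port, but not insurance.
CIF value = CFR price + insurance = 468546.06 + 317.62 = 468863.68
Import duty = 468863.68 × 19% = 89084.10
Buyer bears: insurance 317.62 + brokerage 344.43 + delivery 1524.47 + duty 89084.10 = 91270.62
Landed cost = invoice 468546.06 + 91270.62 = 559816.68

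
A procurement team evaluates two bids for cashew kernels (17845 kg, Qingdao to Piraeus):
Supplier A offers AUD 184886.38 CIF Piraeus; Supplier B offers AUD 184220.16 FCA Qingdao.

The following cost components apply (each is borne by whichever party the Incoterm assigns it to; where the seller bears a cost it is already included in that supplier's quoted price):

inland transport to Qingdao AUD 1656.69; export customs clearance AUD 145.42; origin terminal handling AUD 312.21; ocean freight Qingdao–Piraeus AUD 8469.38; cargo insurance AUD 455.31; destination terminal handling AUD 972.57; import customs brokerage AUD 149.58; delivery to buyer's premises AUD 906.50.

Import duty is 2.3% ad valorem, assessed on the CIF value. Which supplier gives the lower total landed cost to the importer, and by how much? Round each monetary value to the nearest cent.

Supplier A is cheaper by AUD 8767.80

Supplier A (CIF):
The CIF price already equals the CIF value: 184886.38
Import duty = 184886.38 × 2.3% = 4252.39
Buyer bears (A): 972.57 + 149.58 + 906.50 = 2028.65
Landed cost (A) = invoice 184886.38 + 2028.65 + duty 4252.39 = 191167.42
Supplier B (FCA):
CIF value = FCA price + origin terminal + freight + insurance = 184220.16 + 312.21 + 8469.38 + 455.31 = 193457.06
Import duty = 193457.06 × 2.3% = 4449.51
Buyer bears (B): 312.21 + 8469.38 + 455.31 + 972.57 + 149.58 + 906.50 = 11265.55
Landed cost (B) = invoice 184220.16 + 11265.55 + duty 4449.51 = 199935.22
Difference = |191167.42 − 199935.22| = 8767.80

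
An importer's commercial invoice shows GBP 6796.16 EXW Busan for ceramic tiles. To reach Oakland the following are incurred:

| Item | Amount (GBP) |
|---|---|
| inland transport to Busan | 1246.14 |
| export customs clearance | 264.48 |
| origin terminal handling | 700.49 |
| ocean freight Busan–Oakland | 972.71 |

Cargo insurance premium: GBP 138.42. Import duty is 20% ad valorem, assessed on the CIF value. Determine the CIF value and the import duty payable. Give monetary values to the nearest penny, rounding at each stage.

CIF = EXW price + pre-shipment costs + freight + insurance
CIF = 6796.16 + 1246.14 + 264.48 + 700.49 + 972.71 + 138.42 = 10118.40
Import duty = 10118.40 × 20% = 2023.68

CIF value: GBP 10118.40; import duty: GBP 2023.68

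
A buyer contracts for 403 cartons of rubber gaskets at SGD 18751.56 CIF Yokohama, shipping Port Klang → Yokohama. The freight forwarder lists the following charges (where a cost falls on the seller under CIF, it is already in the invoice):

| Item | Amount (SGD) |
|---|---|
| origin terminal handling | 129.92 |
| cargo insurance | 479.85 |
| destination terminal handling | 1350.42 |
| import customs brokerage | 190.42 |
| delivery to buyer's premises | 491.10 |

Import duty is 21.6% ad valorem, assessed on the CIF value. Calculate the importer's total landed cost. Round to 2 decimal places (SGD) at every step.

CIF: the seller pays costs through ocean freight and marine insurance to the destination port.
Already in the invoice (seller's account under CIF): origin terminal, insurance — exclude.
The CIF price already equals the CIF value: 18751.56
Import duty = 18751.56 × 21.6% = 4050.34
Buyer bears: destination terminal 1350.42 + brokerage 190.42 + delivery 491.10 + duty 4050.34 = 6082.28
Landed cost = invoice 18751.56 + 6082.28 = 24833.84

Total landed cost: SGD 24833.84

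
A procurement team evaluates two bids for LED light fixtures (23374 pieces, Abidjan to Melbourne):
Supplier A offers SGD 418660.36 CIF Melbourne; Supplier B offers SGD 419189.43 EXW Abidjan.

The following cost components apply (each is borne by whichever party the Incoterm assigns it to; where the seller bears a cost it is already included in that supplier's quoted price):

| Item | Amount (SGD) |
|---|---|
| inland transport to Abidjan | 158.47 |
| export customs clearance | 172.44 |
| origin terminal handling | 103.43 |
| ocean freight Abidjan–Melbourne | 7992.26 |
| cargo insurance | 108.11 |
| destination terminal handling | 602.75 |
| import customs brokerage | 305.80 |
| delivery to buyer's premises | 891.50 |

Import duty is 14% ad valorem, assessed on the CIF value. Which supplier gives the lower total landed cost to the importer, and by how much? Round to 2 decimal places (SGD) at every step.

Supplier A (CIF):
The CIF price already equals the CIF value: 418660.36
Import duty = 418660.36 × 14% = 58612.45
Buyer bears (A): 602.75 + 305.80 + 891.50 = 1800.05
Landed cost (A) = invoice 418660.36 + 1800.05 + duty 58612.45 = 479072.86
Supplier B (EXW):
CIF value = EXW price + inland to port + export clearance + origin terminal + freight + insurance = 419189.43 + 158.47 + 172.44 + 103.43 + 7992.26 + 108.11 = 427724.14
Import duty = 427724.14 × 14% = 59881.38
Buyer bears (B): 158.47 + 172.44 + 103.43 + 7992.26 + 108.11 + 602.75 + 305.80 + 891.50 = 10334.76
Landed cost (B) = invoice 419189.43 + 10334.76 + duty 59881.38 = 489405.57
Difference = |479072.86 − 489405.57| = 10332.71

Supplier A is cheaper by SGD 10332.71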